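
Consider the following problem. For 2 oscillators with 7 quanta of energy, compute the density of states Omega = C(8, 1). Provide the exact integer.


Step 1: Use binomial coefficient C(8, 1)
Step 2: Numerator = 8! / 7!
Step 3: Denominator = 1!
Step 4: Omega = 8

8


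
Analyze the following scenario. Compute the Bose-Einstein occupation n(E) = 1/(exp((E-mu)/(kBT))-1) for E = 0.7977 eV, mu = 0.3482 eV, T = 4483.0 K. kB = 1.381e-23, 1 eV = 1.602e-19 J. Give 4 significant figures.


Step 1: (E - mu) = 0.4495 eV
Step 2: x = (E-mu)*eV/(kB*T) = 0.4495*1.602e-19/(1.381e-23*4483.0) = 1.163
Step 3: exp(x) = 3.2
Step 4: n = 1/(exp(x)-1) = 0.4546

0.4546


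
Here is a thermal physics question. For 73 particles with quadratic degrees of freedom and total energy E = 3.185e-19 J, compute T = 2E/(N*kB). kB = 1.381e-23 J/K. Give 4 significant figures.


Step 1: Numerator = 2*E = 2*3.185e-19 = 6.37e-19 J
Step 2: Denominator = N*kB = 73*1.381e-23 = 1.008e-21
Step 3: T = 6.37e-19 / 1.008e-21 = 631.9 K

631.9


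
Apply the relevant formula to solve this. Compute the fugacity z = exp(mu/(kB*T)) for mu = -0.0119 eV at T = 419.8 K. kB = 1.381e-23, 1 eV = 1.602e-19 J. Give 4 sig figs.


Step 1: Convert mu to Joules: -0.0119*1.602e-19 = -1.906e-21 J
Step 2: kB*T = 1.381e-23*419.8 = 5.797e-21 J
Step 3: mu/(kB*T) = -0.3288
Step 4: z = exp(-0.3288) = 0.7198

0.7198


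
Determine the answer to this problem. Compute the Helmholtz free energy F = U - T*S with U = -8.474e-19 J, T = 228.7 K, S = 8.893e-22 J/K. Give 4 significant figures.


Step 1: T*S = 228.7 * 8.893e-22 = 2.034e-19 J
Step 2: F = U - T*S = -8.474e-19 - 2.034e-19
Step 3: F = -1.051e-18 J

-1.051e-18


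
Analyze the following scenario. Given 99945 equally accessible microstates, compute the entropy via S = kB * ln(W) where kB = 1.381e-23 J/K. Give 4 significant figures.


Step 1: ln(W) = ln(99945) = 11.51
Step 2: S = kB * ln(W) = 1.381e-23 * 11.51
Step 3: S = 1.59e-22 J/K

1.59e-22


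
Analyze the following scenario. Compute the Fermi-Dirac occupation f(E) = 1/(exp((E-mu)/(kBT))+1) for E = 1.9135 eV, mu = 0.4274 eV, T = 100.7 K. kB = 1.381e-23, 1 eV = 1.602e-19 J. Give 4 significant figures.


Step 1: (E - mu) = 1.9135 - 0.4274 = 1.486 eV
Step 2: Convert: (E-mu)*eV = 2.381e-19 J
Step 3: x = (E-mu)*eV/(kB*T) = 171.2
Step 4: f = 1/(exp(171.2)+1) = 4.483e-75

4.483e-75


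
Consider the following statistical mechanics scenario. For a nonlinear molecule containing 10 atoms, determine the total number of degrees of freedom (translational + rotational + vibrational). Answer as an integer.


Step 1: Translational DOF = 3
Step 2: Rotational DOF (nonlinear) = 3
Step 3: Vibrational DOF = 3*10 - 6 = 24
Step 4: Total = 3 + 3 + 24 = 30

30


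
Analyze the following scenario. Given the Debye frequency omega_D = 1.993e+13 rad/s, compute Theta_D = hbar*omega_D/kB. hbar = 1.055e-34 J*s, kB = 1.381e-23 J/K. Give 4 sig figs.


Step 1: hbar*omega_D = 1.055e-34 * 1.993e+13 = 2.103e-21 J
Step 2: Theta_D = 2.103e-21 / 1.381e-23
Step 3: Theta_D = 152.3 K

152.3


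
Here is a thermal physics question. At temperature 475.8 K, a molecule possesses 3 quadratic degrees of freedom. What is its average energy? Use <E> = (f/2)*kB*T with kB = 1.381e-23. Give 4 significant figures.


Step 1: f/2 = 3/2 = 1.5
Step 2: kB*T = 1.381e-23 * 475.8 = 6.571e-21
Step 3: <E> = 1.5 * 6.571e-21 = 9.856e-21 J

9.856e-21


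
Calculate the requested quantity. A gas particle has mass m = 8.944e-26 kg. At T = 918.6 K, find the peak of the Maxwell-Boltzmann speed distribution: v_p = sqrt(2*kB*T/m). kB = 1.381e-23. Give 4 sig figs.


Step 1: Numerator = 2*kB*T = 2*1.381e-23*918.6 = 2.537e-20
Step 2: Ratio = 2.537e-20 / 8.944e-26 = 2.837e+05
Step 3: v_p = sqrt(2.837e+05) = 532.6 m/s

532.6


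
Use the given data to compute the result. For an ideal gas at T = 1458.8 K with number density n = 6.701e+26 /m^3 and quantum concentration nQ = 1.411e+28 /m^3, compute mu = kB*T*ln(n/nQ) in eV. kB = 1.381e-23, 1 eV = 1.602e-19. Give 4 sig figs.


Step 1: n/nQ = 6.701e+26/1.411e+28 = 0.04749
Step 2: ln(n/nQ) = -3.047
Step 3: mu = kB*T*ln(n/nQ) = 2.015e-20*-3.047 = -6.139e-20 J
Step 4: Convert to eV: -6.139e-20/1.602e-19 = -0.3832 eV

-0.3832


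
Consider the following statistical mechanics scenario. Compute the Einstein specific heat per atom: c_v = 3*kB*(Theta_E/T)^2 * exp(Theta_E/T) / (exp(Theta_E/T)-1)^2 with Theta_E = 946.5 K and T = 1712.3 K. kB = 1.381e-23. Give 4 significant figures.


Step 1: x = Theta_E/T = 946.5/1712.3 = 0.5528
Step 2: x^2 = 0.3055
Step 3: exp(x) = 1.738
Step 4: c_v = 3*1.381e-23*0.3055*1.738/(1.738-1)^2 = 4.039e-23

4.039e-23


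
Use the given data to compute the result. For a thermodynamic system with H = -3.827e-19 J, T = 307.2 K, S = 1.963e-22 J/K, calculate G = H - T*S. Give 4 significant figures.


Step 1: T*S = 307.2 * 1.963e-22 = 6.03e-20 J
Step 2: G = H - T*S = -3.827e-19 - 6.03e-20
Step 3: G = -4.43e-19 J

-4.43e-19


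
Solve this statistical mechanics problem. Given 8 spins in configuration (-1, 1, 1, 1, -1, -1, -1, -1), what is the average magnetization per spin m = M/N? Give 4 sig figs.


Step 1: Count up spins (+1): 3, down spins (-1): 5
Step 2: Total magnetization M = 3 - 5 = -2
Step 3: m = M/N = -2/8 = -0.25

-0.25


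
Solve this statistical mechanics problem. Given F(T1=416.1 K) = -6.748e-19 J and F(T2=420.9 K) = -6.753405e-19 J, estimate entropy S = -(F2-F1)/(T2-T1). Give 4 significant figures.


Step 1: dF = F2 - F1 = -6.753405e-19 - (-6.748e-19) = -5.405e-22 J
Step 2: dT = T2 - T1 = 420.9 - 416.1 = 4.8 K
Step 3: S = -dF/dT = -(-5.405e-22)/4.8 = 1.126e-22 J/K

1.126e-22


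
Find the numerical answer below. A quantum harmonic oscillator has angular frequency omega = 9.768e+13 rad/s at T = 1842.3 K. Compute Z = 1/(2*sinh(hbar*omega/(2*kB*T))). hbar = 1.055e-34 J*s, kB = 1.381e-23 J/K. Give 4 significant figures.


Step 1: Compute x = hbar*omega/(kB*T) = 1.055e-34*9.768e+13/(1.381e-23*1842.3) = 0.405
Step 2: x/2 = 0.2025
Step 3: sinh(x/2) = 0.2039
Step 4: Z = 1/(2*0.2039) = 2.452

2.452


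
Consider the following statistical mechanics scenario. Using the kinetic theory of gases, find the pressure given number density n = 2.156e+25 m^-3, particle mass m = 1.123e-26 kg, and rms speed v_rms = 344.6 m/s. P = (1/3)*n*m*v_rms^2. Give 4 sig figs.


Step 1: v_rms^2 = 344.6^2 = 1.187e+05
Step 2: n*m = 2.156e+25*1.123e-26 = 0.2421
Step 3: P = (1/3)*0.2421*1.187e+05 = 9584 Pa

9584


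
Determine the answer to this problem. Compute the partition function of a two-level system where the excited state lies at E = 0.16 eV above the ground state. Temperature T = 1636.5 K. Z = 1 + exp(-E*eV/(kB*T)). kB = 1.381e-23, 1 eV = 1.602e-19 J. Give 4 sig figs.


Step 1: Compute beta*E = E*eV/(kB*T) = 0.16*1.602e-19/(1.381e-23*1636.5) = 1.134
Step 2: exp(-beta*E) = exp(-1.134) = 0.3217
Step 3: Z = 1 + 0.3217 = 1.322

1.322


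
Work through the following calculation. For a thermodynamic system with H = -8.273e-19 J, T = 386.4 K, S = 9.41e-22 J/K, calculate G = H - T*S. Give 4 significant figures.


Step 1: T*S = 386.4 * 9.41e-22 = 3.636e-19 J
Step 2: G = H - T*S = -8.273e-19 - 3.636e-19
Step 3: G = -1.191e-18 J

-1.191e-18


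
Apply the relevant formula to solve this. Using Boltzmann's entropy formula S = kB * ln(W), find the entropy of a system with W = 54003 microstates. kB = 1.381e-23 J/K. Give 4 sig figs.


Step 1: ln(W) = ln(54003) = 10.9
Step 2: S = kB * ln(W) = 1.381e-23 * 10.9
Step 3: S = 1.505e-22 J/K

1.505e-22


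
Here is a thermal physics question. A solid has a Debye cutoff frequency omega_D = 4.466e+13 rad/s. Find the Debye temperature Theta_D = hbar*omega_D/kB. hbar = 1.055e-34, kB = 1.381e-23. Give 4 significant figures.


Step 1: hbar*omega_D = 1.055e-34 * 4.466e+13 = 4.712e-21 J
Step 2: Theta_D = 4.712e-21 / 1.381e-23
Step 3: Theta_D = 341.2 K

341.2


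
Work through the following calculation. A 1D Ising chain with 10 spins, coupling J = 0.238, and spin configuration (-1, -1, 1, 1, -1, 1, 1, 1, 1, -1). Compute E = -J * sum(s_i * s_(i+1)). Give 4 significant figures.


Step 1: Nearest-neighbor products: 1, -1, 1, -1, -1, 1, 1, 1, -1
Step 2: Sum of products = 1
Step 3: E = -0.238 * 1 = -0.238

-0.238


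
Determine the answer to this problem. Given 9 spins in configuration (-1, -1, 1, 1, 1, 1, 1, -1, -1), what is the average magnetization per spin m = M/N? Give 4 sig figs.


Step 1: Count up spins (+1): 5, down spins (-1): 4
Step 2: Total magnetization M = 5 - 4 = 1
Step 3: m = M/N = 1/9 = 0.1111

0.1111


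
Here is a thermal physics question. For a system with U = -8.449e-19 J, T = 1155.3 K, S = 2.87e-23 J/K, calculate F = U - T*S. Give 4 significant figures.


Step 1: T*S = 1155.3 * 2.87e-23 = 3.316e-20 J
Step 2: F = U - T*S = -8.449e-19 - 3.316e-20
Step 3: F = -8.781e-19 J

-8.781e-19


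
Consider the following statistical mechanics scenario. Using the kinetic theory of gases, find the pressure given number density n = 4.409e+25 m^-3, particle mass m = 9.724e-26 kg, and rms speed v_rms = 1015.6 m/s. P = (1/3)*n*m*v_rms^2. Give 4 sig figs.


Step 1: v_rms^2 = 1015.6^2 = 1.031e+06
Step 2: n*m = 4.409e+25*9.724e-26 = 4.287
Step 3: P = (1/3)*4.287*1.031e+06 = 1.474e+06 Pa

1.474e+06


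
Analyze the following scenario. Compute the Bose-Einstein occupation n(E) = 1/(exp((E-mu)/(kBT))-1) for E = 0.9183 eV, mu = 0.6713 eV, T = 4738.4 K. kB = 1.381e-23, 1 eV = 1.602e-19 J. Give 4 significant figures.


Step 1: (E - mu) = 0.247 eV
Step 2: x = (E-mu)*eV/(kB*T) = 0.247*1.602e-19/(1.381e-23*4738.4) = 0.6047
Step 3: exp(x) = 1.831
Step 4: n = 1/(exp(x)-1) = 1.204

1.204


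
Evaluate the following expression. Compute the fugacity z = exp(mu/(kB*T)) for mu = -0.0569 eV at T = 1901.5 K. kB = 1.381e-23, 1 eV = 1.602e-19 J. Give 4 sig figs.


Step 1: Convert mu to Joules: -0.0569*1.602e-19 = -9.115e-21 J
Step 2: kB*T = 1.381e-23*1901.5 = 2.626e-20 J
Step 3: mu/(kB*T) = -0.3471
Step 4: z = exp(-0.3471) = 0.7067

0.7067


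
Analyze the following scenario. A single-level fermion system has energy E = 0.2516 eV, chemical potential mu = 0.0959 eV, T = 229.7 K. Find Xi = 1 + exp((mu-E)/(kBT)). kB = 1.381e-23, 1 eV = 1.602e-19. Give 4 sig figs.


Step 1: (mu - E) = 0.0959 - 0.2516 = -0.1557 eV
Step 2: x = (mu-E)*eV/(kB*T) = -0.1557*1.602e-19/(1.381e-23*229.7) = -7.863
Step 3: exp(x) = 0.0003847
Step 4: Xi = 1 + 0.0003847 = 1

1


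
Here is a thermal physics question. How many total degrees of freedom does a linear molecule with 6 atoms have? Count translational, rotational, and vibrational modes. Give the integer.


Step 1: Translational DOF = 3
Step 2: Rotational DOF (linear) = 2
Step 3: Vibrational DOF = 3*6 - 5 = 13
Step 4: Total = 3 + 2 + 13 = 18

18


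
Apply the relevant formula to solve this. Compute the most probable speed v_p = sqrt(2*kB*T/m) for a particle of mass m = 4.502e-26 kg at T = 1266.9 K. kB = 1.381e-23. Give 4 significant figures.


Step 1: Numerator = 2*kB*T = 2*1.381e-23*1266.9 = 3.499e-20
Step 2: Ratio = 3.499e-20 / 4.502e-26 = 7.772e+05
Step 3: v_p = sqrt(7.772e+05) = 881.6 m/s

881.6


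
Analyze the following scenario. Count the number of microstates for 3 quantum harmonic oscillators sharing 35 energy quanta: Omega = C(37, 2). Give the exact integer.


Step 1: Use binomial coefficient C(37, 2)
Step 2: Numerator = 37! / 35!
Step 3: Denominator = 2!
Step 4: Omega = 666

666


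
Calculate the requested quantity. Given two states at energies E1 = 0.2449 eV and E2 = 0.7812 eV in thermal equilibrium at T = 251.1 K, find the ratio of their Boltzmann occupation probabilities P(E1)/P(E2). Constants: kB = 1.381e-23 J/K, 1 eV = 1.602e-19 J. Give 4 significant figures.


Step 1: Compute energy difference dE = E1 - E2 = 0.2449 - 0.7812 = -0.5363 eV
Step 2: Convert to Joules: dE_J = -0.5363 * 1.602e-19 = -8.592e-20 J
Step 3: Compute exponent = -dE_J / (kB * T) = -(-8.592e-20) / (1.381e-23 * 251.1) = 24.78
Step 4: P(E1)/P(E2) = exp(24.78) = 5.755e+10

5.755e+10


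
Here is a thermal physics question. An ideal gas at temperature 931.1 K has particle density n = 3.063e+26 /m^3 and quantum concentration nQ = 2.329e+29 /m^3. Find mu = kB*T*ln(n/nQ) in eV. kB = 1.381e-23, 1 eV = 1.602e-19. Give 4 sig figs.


Step 1: n/nQ = 3.063e+26/2.329e+29 = 0.001315
Step 2: ln(n/nQ) = -6.634
Step 3: mu = kB*T*ln(n/nQ) = 1.286e-20*-6.634 = -8.53e-20 J
Step 4: Convert to eV: -8.53e-20/1.602e-19 = -0.5325 eV

-0.5325


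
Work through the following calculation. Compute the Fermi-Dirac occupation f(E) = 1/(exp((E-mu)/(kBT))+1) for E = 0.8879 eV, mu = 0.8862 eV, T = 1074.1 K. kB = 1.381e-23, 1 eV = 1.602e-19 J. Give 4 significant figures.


Step 1: (E - mu) = 0.8879 - 0.8862 = 0.0017 eV
Step 2: Convert: (E-mu)*eV = 2.723e-22 J
Step 3: x = (E-mu)*eV/(kB*T) = 0.01836
Step 4: f = 1/(exp(0.01836)+1) = 0.4954

0.4954


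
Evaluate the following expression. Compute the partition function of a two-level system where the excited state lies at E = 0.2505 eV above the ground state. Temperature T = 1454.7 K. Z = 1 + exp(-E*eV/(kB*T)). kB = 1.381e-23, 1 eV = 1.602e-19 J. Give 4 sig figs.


Step 1: Compute beta*E = E*eV/(kB*T) = 0.2505*1.602e-19/(1.381e-23*1454.7) = 1.998
Step 2: exp(-beta*E) = exp(-1.998) = 0.1357
Step 3: Z = 1 + 0.1357 = 1.136

1.136


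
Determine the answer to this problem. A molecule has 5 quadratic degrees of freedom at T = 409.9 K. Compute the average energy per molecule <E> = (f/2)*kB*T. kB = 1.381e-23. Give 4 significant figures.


Step 1: f/2 = 5/2 = 2.5
Step 2: kB*T = 1.381e-23 * 409.9 = 5.661e-21
Step 3: <E> = 2.5 * 5.661e-21 = 1.415e-20 J

1.415e-20


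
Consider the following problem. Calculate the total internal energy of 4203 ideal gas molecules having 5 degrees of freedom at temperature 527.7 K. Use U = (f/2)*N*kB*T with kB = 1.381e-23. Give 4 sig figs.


Step 1: f/2 = 5/2 = 2.5
Step 2: N*kB*T = 4203*1.381e-23*527.7 = 3.063e-17
Step 3: U = 2.5 * 3.063e-17 = 7.657e-17 J

7.657e-17


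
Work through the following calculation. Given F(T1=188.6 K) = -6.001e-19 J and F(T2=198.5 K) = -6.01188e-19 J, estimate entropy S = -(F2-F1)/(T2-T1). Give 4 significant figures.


Step 1: dF = F2 - F1 = -6.01188e-19 - (-6.001e-19) = -1.088e-21 J
Step 2: dT = T2 - T1 = 198.5 - 188.6 = 9.9 K
Step 3: S = -dF/dT = -(-1.088e-21)/9.9 = 1.099e-22 J/K

1.099e-22


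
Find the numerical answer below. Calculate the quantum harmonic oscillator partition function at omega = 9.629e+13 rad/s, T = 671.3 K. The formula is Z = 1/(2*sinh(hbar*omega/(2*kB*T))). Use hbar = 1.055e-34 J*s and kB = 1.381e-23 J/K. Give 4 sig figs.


Step 1: Compute x = hbar*omega/(kB*T) = 1.055e-34*9.629e+13/(1.381e-23*671.3) = 1.096
Step 2: x/2 = 0.5479
Step 3: sinh(x/2) = 0.5757
Step 4: Z = 1/(2*0.5757) = 0.8685

0.8685


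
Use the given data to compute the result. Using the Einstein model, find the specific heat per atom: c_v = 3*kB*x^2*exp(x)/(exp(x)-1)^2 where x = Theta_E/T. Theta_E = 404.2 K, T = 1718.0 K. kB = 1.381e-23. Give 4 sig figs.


Step 1: x = Theta_E/T = 404.2/1718.0 = 0.2353
Step 2: x^2 = 0.05535
Step 3: exp(x) = 1.265
Step 4: c_v = 3*1.381e-23*0.05535*1.265/(1.265-1)^2 = 4.124e-23

4.124e-23


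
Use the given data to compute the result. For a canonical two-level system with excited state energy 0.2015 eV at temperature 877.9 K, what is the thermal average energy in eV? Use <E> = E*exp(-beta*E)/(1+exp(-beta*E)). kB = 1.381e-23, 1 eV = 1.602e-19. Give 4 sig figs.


Step 1: beta*E = 0.2015*1.602e-19/(1.381e-23*877.9) = 2.663
Step 2: exp(-beta*E) = 0.06977
Step 3: <E> = 0.2015*0.06977/(1+0.06977) = 0.01314 eV

0.01314


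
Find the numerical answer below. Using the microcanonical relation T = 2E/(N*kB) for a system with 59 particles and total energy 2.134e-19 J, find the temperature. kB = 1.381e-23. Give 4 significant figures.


Step 1: Numerator = 2*E = 2*2.134e-19 = 4.268e-19 J
Step 2: Denominator = N*kB = 59*1.381e-23 = 8.148e-22
Step 3: T = 4.268e-19 / 8.148e-22 = 523.8 K

523.8


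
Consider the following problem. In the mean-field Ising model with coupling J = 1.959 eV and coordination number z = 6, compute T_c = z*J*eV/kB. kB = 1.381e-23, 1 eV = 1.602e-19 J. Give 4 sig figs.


Step 1: z*J = 6*1.959 = 11.75 eV
Step 2: Convert to Joules: 11.75*1.602e-19 = 1.883e-18 J
Step 3: T_c = 1.883e-18 / 1.381e-23 = 1.363e+05 K

1.363e+05


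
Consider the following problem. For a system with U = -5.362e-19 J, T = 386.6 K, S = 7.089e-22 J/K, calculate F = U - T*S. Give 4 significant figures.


Step 1: T*S = 386.6 * 7.089e-22 = 2.741e-19 J
Step 2: F = U - T*S = -5.362e-19 - 2.741e-19
Step 3: F = -8.103e-19 J

-8.103e-19


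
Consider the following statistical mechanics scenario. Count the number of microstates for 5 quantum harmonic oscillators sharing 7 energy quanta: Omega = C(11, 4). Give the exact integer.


Step 1: Use binomial coefficient C(11, 4)
Step 2: Numerator = 11! / 7!
Step 3: Denominator = 4!
Step 4: Omega = 330

330


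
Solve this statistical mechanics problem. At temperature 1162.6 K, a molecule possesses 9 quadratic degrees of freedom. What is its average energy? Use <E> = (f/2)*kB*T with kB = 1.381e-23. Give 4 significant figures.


Step 1: f/2 = 9/2 = 4.5
Step 2: kB*T = 1.381e-23 * 1162.6 = 1.606e-20
Step 3: <E> = 4.5 * 1.606e-20 = 7.225e-20 J

7.225e-20


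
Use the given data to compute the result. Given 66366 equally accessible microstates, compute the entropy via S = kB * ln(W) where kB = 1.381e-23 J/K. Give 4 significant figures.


Step 1: ln(W) = ln(66366) = 11.1
Step 2: S = kB * ln(W) = 1.381e-23 * 11.1
Step 3: S = 1.533e-22 J/K

1.533e-22


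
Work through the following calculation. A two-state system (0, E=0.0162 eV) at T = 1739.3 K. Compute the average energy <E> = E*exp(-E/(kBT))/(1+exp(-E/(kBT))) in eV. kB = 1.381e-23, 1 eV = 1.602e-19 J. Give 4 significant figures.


Step 1: beta*E = 0.0162*1.602e-19/(1.381e-23*1739.3) = 0.108
Step 2: exp(-beta*E) = 0.8976
Step 3: <E> = 0.0162*0.8976/(1+0.8976) = 0.007663 eV

0.007663


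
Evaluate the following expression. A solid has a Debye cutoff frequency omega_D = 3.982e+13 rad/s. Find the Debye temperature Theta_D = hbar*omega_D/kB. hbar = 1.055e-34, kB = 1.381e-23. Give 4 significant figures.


Step 1: hbar*omega_D = 1.055e-34 * 3.982e+13 = 4.201e-21 J
Step 2: Theta_D = 4.201e-21 / 1.381e-23
Step 3: Theta_D = 304.2 K

304.2


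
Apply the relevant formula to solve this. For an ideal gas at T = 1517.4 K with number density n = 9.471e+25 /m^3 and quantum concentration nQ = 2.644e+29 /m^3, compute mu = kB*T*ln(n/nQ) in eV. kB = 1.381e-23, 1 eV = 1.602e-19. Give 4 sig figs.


Step 1: n/nQ = 9.471e+25/2.644e+29 = 0.0003582
Step 2: ln(n/nQ) = -7.934
Step 3: mu = kB*T*ln(n/nQ) = 2.096e-20*-7.934 = -1.663e-19 J
Step 4: Convert to eV: -1.663e-19/1.602e-19 = -1.038 eV

-1.038


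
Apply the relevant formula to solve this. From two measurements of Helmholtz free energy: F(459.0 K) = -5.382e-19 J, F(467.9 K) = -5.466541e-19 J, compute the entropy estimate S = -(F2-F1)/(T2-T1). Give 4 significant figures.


Step 1: dF = F2 - F1 = -5.466541e-19 - (-5.382e-19) = -8.4541e-21 J
Step 2: dT = T2 - T1 = 467.9 - 459.0 = 8.9 K
Step 3: S = -dF/dT = -(-8.4541e-21)/8.9 = 9.499e-22 J/K

9.499e-22


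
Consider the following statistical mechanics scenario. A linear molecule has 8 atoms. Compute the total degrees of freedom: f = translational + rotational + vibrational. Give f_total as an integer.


Step 1: Translational DOF = 3
Step 2: Rotational DOF (linear) = 2
Step 3: Vibrational DOF = 3*8 - 5 = 19
Step 4: Total = 3 + 2 + 19 = 24

24


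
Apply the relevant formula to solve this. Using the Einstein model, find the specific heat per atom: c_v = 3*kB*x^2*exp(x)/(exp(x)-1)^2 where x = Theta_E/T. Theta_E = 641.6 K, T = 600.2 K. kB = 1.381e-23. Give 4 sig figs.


Step 1: x = Theta_E/T = 641.6/600.2 = 1.069
Step 2: x^2 = 1.143
Step 3: exp(x) = 2.912
Step 4: c_v = 3*1.381e-23*1.143*2.912/(2.912-1)^2 = 3.77e-23

3.77e-23


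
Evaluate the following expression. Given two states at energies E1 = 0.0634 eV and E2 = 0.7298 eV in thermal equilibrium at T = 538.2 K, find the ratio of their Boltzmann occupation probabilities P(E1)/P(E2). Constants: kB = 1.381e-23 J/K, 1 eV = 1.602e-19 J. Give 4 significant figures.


Step 1: Compute energy difference dE = E1 - E2 = 0.0634 - 0.7298 = -0.6664 eV
Step 2: Convert to Joules: dE_J = -0.6664 * 1.602e-19 = -1.068e-19 J
Step 3: Compute exponent = -dE_J / (kB * T) = -(-1.068e-19) / (1.381e-23 * 538.2) = 14.36
Step 4: P(E1)/P(E2) = exp(14.36) = 1.73e+06

1.73e+06


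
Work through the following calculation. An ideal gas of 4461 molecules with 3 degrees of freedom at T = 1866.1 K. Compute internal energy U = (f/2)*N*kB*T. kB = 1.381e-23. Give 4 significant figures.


Step 1: f/2 = 3/2 = 1.5
Step 2: N*kB*T = 4461*1.381e-23*1866.1 = 1.15e-16
Step 3: U = 1.5 * 1.15e-16 = 1.724e-16 J

1.724e-16


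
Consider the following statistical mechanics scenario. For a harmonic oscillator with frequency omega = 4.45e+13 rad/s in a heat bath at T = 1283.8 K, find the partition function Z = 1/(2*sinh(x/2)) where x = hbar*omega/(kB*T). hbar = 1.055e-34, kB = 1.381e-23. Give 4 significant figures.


Step 1: Compute x = hbar*omega/(kB*T) = 1.055e-34*4.45e+13/(1.381e-23*1283.8) = 0.2648
Step 2: x/2 = 0.1324
Step 3: sinh(x/2) = 0.1328
Step 4: Z = 1/(2*0.1328) = 3.765

3.765


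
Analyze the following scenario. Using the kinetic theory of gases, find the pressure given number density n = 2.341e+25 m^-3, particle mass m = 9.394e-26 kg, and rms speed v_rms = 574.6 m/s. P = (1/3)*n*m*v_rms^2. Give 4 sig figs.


Step 1: v_rms^2 = 574.6^2 = 3.302e+05
Step 2: n*m = 2.341e+25*9.394e-26 = 2.199
Step 3: P = (1/3)*2.199*3.302e+05 = 2.42e+05 Pa

2.42e+05


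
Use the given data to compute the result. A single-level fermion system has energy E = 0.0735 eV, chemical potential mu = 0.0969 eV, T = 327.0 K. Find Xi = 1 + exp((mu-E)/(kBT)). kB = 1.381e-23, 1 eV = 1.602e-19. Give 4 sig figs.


Step 1: (mu - E) = 0.0969 - 0.0735 = 0.0234 eV
Step 2: x = (mu-E)*eV/(kB*T) = 0.0234*1.602e-19/(1.381e-23*327.0) = 0.8301
Step 3: exp(x) = 2.294
Step 4: Xi = 1 + 2.294 = 3.294

3.294


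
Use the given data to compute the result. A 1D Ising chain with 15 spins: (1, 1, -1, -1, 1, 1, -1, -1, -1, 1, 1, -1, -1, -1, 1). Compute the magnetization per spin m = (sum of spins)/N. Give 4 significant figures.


Step 1: Count up spins (+1): 7, down spins (-1): 8
Step 2: Total magnetization M = 7 - 8 = -1
Step 3: m = M/N = -1/15 = -0.06667

-0.06667


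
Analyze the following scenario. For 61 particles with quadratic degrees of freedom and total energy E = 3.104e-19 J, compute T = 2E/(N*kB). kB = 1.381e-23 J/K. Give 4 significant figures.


Step 1: Numerator = 2*E = 2*3.104e-19 = 6.208e-19 J
Step 2: Denominator = N*kB = 61*1.381e-23 = 8.424e-22
Step 3: T = 6.208e-19 / 8.424e-22 = 736.9 K

736.9


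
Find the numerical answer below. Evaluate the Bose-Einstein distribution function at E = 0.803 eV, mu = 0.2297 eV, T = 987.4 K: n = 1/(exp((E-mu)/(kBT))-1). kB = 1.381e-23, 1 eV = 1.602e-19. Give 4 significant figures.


Step 1: (E - mu) = 0.5733 eV
Step 2: x = (E-mu)*eV/(kB*T) = 0.5733*1.602e-19/(1.381e-23*987.4) = 6.735
Step 3: exp(x) = 841.6
Step 4: n = 1/(exp(x)-1) = 0.00119

0.00119


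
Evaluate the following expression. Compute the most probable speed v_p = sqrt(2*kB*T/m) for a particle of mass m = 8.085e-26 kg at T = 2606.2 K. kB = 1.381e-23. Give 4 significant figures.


Step 1: Numerator = 2*kB*T = 2*1.381e-23*2606.2 = 7.198e-20
Step 2: Ratio = 7.198e-20 / 8.085e-26 = 8.903e+05
Step 3: v_p = sqrt(8.903e+05) = 943.6 m/s

943.6


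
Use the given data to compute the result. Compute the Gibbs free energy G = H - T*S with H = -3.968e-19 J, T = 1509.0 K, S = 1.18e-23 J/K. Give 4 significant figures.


Step 1: T*S = 1509.0 * 1.18e-23 = 1.781e-20 J
Step 2: G = H - T*S = -3.968e-19 - 1.781e-20
Step 3: G = -4.146e-19 J

-4.146e-19


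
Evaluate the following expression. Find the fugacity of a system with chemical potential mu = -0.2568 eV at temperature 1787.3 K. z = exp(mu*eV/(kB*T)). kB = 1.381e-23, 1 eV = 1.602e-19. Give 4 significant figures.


Step 1: Convert mu to Joules: -0.2568*1.602e-19 = -4.114e-20 J
Step 2: kB*T = 1.381e-23*1787.3 = 2.468e-20 J
Step 3: mu/(kB*T) = -1.667
Step 4: z = exp(-1.667) = 0.1889

0.1889


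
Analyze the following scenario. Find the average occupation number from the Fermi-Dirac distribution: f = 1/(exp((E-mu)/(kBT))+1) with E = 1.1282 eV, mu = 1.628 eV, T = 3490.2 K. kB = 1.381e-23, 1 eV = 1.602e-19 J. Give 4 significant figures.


Step 1: (E - mu) = 1.1282 - 1.628 = -0.4998 eV
Step 2: Convert: (E-mu)*eV = -8.007e-20 J
Step 3: x = (E-mu)*eV/(kB*T) = -1.661
Step 4: f = 1/(exp(-1.661)+1) = 0.8404

0.8404


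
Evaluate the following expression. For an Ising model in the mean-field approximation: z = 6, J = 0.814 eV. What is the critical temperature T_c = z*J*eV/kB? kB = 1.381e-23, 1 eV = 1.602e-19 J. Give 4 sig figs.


Step 1: z*J = 6*0.814 = 4.884 eV
Step 2: Convert to Joules: 4.884*1.602e-19 = 7.824e-19 J
Step 3: T_c = 7.824e-19 / 1.381e-23 = 5.666e+04 K

5.666e+04


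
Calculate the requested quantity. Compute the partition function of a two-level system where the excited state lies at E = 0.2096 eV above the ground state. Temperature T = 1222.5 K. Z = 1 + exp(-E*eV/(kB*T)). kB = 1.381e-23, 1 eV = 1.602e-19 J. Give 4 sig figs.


Step 1: Compute beta*E = E*eV/(kB*T) = 0.2096*1.602e-19/(1.381e-23*1222.5) = 1.989
Step 2: exp(-beta*E) = exp(-1.989) = 0.1368
Step 3: Z = 1 + 0.1368 = 1.137

1.137


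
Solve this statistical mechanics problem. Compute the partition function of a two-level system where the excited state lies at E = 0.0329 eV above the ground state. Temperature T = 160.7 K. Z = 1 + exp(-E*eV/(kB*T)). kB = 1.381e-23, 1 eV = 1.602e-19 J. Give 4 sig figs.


Step 1: Compute beta*E = E*eV/(kB*T) = 0.0329*1.602e-19/(1.381e-23*160.7) = 2.375
Step 2: exp(-beta*E) = exp(-2.375) = 0.09302
Step 3: Z = 1 + 0.09302 = 1.093

1.093


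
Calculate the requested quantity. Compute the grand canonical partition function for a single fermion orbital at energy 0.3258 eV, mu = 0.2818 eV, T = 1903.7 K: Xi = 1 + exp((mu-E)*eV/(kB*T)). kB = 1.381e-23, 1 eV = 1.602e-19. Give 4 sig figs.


Step 1: (mu - E) = 0.2818 - 0.3258 = -0.044 eV
Step 2: x = (mu-E)*eV/(kB*T) = -0.044*1.602e-19/(1.381e-23*1903.7) = -0.2681
Step 3: exp(x) = 0.7648
Step 4: Xi = 1 + 0.7648 = 1.765

1.765


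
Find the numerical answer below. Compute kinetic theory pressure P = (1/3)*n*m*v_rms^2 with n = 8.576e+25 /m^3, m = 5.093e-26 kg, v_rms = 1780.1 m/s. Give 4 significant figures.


Step 1: v_rms^2 = 1780.1^2 = 3.169e+06
Step 2: n*m = 8.576e+25*5.093e-26 = 4.368
Step 3: P = (1/3)*4.368*3.169e+06 = 4.613e+06 Pa

4.613e+06


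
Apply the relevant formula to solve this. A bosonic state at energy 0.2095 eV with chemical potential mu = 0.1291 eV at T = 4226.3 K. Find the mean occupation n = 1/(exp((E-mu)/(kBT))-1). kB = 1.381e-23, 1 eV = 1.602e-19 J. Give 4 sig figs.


Step 1: (E - mu) = 0.0804 eV
Step 2: x = (E-mu)*eV/(kB*T) = 0.0804*1.602e-19/(1.381e-23*4226.3) = 0.2207
Step 3: exp(x) = 1.247
Step 4: n = 1/(exp(x)-1) = 4.05

4.05


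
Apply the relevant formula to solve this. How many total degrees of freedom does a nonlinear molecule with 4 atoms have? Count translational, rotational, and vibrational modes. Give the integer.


Step 1: Translational DOF = 3
Step 2: Rotational DOF (nonlinear) = 3
Step 3: Vibrational DOF = 3*4 - 6 = 6
Step 4: Total = 3 + 3 + 6 = 12

12


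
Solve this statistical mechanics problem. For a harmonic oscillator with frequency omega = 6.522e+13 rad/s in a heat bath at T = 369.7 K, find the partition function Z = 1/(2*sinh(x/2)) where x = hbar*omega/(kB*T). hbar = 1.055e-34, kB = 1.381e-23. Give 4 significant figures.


Step 1: Compute x = hbar*omega/(kB*T) = 1.055e-34*6.522e+13/(1.381e-23*369.7) = 1.348
Step 2: x/2 = 0.6738
Step 3: sinh(x/2) = 0.726
Step 4: Z = 1/(2*0.726) = 0.6887

0.6887


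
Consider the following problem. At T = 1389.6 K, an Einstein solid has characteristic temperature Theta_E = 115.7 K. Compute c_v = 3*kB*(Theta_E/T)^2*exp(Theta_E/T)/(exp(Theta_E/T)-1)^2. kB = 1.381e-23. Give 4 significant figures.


Step 1: x = Theta_E/T = 115.7/1389.6 = 0.08326
Step 2: x^2 = 0.006932
Step 3: exp(x) = 1.087
Step 4: c_v = 3*1.381e-23*0.006932*1.087/(1.087-1)^2 = 4.141e-23

4.141e-23


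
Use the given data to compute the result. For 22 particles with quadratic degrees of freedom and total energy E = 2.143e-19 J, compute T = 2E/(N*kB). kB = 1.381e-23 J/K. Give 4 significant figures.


Step 1: Numerator = 2*E = 2*2.143e-19 = 4.286e-19 J
Step 2: Denominator = N*kB = 22*1.381e-23 = 3.038e-22
Step 3: T = 4.286e-19 / 3.038e-22 = 1411 K

1411


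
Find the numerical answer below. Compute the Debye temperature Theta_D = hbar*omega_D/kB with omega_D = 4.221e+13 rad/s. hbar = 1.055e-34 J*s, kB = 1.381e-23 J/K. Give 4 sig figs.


Step 1: hbar*omega_D = 1.055e-34 * 4.221e+13 = 4.453e-21 J
Step 2: Theta_D = 4.453e-21 / 1.381e-23
Step 3: Theta_D = 322.5 K

322.5


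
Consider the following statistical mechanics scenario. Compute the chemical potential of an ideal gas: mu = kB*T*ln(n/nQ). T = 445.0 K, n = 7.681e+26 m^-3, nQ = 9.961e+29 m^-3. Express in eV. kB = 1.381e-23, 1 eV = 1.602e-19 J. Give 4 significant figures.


Step 1: n/nQ = 7.681e+26/9.961e+29 = 0.0007711
Step 2: ln(n/nQ) = -7.168
Step 3: mu = kB*T*ln(n/nQ) = 6.145e-21*-7.168 = -4.405e-20 J
Step 4: Convert to eV: -4.405e-20/1.602e-19 = -0.275 eV

-0.275


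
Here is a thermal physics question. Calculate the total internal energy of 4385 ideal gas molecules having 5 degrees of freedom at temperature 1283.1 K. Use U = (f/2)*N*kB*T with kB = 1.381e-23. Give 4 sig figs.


Step 1: f/2 = 5/2 = 2.5
Step 2: N*kB*T = 4385*1.381e-23*1283.1 = 7.77e-17
Step 3: U = 2.5 * 7.77e-17 = 1.943e-16 J

1.943e-16


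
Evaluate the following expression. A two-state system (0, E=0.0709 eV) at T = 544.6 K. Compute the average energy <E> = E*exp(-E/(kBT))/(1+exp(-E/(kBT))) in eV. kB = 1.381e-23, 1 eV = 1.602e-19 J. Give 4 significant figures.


Step 1: beta*E = 0.0709*1.602e-19/(1.381e-23*544.6) = 1.51
Step 2: exp(-beta*E) = 0.2209
Step 3: <E> = 0.0709*0.2209/(1+0.2209) = 0.01283 eV

0.01283


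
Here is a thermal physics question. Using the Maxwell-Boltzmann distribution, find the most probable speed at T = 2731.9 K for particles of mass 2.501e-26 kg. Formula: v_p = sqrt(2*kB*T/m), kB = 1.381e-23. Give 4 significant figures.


Step 1: Numerator = 2*kB*T = 2*1.381e-23*2731.9 = 7.546e-20
Step 2: Ratio = 7.546e-20 / 2.501e-26 = 3.017e+06
Step 3: v_p = sqrt(3.017e+06) = 1737 m/s

1737


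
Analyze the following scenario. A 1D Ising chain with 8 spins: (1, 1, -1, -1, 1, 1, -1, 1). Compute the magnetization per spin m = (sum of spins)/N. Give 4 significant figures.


Step 1: Count up spins (+1): 5, down spins (-1): 3
Step 2: Total magnetization M = 5 - 3 = 2
Step 3: m = M/N = 2/8 = 0.25

0.25


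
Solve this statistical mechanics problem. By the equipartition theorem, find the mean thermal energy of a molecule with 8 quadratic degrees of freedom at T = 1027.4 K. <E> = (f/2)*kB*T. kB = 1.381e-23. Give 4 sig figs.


Step 1: f/2 = 8/2 = 4
Step 2: kB*T = 1.381e-23 * 1027.4 = 1.419e-20
Step 3: <E> = 4 * 1.419e-20 = 5.675e-20 J

5.675e-20


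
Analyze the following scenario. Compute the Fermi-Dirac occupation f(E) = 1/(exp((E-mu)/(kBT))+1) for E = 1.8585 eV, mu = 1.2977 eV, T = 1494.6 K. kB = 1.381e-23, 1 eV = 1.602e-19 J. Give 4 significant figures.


Step 1: (E - mu) = 1.8585 - 1.2977 = 0.5608 eV
Step 2: Convert: (E-mu)*eV = 8.984e-20 J
Step 3: x = (E-mu)*eV/(kB*T) = 4.353
Step 4: f = 1/(exp(4.353)+1) = 0.01271

0.01271


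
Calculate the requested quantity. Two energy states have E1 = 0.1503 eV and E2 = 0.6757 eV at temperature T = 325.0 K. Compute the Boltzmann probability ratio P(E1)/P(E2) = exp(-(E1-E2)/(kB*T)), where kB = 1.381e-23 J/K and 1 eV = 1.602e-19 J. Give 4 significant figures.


Step 1: Compute energy difference dE = E1 - E2 = 0.1503 - 0.6757 = -0.5254 eV
Step 2: Convert to Joules: dE_J = -0.5254 * 1.602e-19 = -8.417e-20 J
Step 3: Compute exponent = -dE_J / (kB * T) = -(-8.417e-20) / (1.381e-23 * 325.0) = 18.75
Step 4: P(E1)/P(E2) = exp(18.75) = 1.394e+08

1.394e+08


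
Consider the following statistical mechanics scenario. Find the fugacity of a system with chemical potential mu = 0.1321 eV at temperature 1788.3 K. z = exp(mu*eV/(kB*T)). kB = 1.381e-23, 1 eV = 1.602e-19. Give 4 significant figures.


Step 1: Convert mu to Joules: 0.1321*1.602e-19 = 2.116e-20 J
Step 2: kB*T = 1.381e-23*1788.3 = 2.47e-20 J
Step 3: mu/(kB*T) = 0.8569
Step 4: z = exp(0.8569) = 2.356

2.356


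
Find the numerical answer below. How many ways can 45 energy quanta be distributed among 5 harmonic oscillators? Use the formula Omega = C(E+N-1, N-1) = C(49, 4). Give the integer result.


Step 1: Use binomial coefficient C(49, 4)
Step 2: Numerator = 49! / 45!
Step 3: Denominator = 4!
Step 4: Omega = 211876

211876


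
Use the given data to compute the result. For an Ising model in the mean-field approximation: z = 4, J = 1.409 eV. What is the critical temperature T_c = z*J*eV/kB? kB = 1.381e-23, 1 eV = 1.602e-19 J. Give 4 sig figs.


Step 1: z*J = 4*1.409 = 5.636 eV
Step 2: Convert to Joules: 5.636*1.602e-19 = 9.029e-19 J
Step 3: T_c = 9.029e-19 / 1.381e-23 = 6.538e+04 K

6.538e+04


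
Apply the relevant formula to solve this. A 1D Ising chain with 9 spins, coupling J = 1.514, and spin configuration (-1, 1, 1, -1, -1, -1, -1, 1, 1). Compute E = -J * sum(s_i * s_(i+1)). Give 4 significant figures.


Step 1: Nearest-neighbor products: -1, 1, -1, 1, 1, 1, -1, 1
Step 2: Sum of products = 2
Step 3: E = -1.514 * 2 = -3.028

-3.028


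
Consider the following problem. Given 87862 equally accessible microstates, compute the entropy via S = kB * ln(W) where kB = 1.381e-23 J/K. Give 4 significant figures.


Step 1: ln(W) = ln(87862) = 11.38
Step 2: S = kB * ln(W) = 1.381e-23 * 11.38
Step 3: S = 1.572e-22 J/K

1.572e-22


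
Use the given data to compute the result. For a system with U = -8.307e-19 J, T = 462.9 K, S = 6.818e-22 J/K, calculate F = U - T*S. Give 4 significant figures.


Step 1: T*S = 462.9 * 6.818e-22 = 3.156e-19 J
Step 2: F = U - T*S = -8.307e-19 - 3.156e-19
Step 3: F = -1.146e-18 J

-1.146e-18


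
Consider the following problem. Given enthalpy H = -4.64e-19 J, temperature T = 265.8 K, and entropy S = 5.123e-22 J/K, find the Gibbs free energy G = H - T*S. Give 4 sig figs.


Step 1: T*S = 265.8 * 5.123e-22 = 1.362e-19 J
Step 2: G = H - T*S = -4.64e-19 - 1.362e-19
Step 3: G = -6.002e-19 J

-6.002e-19


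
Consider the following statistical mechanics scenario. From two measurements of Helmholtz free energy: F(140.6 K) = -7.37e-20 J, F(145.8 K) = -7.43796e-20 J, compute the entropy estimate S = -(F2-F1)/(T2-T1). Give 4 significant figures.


Step 1: dF = F2 - F1 = -7.43796e-20 - (-7.37e-20) = -6.796e-22 J
Step 2: dT = T2 - T1 = 145.8 - 140.6 = 5.2 K
Step 3: S = -dF/dT = -(-6.796e-22)/5.2 = 1.307e-22 J/K

1.307e-22


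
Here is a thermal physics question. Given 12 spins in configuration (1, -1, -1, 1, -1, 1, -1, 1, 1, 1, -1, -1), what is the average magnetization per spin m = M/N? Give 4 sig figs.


Step 1: Count up spins (+1): 6, down spins (-1): 6
Step 2: Total magnetization M = 6 - 6 = 0
Step 3: m = M/N = 0/12 = 0

0


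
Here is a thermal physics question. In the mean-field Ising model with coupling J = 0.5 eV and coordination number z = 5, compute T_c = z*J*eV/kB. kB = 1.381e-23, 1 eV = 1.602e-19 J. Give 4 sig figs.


Step 1: z*J = 5*0.5 = 2.5 eV
Step 2: Convert to Joules: 2.5*1.602e-19 = 4.005e-19 J
Step 3: T_c = 4.005e-19 / 1.381e-23 = 2.9e+04 K

2.9e+04


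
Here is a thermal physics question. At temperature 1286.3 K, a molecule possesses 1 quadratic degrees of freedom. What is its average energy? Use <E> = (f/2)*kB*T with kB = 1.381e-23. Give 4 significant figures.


Step 1: f/2 = 1/2 = 0.5
Step 2: kB*T = 1.381e-23 * 1286.3 = 1.776e-20
Step 3: <E> = 0.5 * 1.776e-20 = 8.882e-21 J

8.882e-21


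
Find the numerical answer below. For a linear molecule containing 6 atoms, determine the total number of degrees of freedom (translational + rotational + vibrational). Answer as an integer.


Step 1: Translational DOF = 3
Step 2: Rotational DOF (linear) = 2
Step 3: Vibrational DOF = 3*6 - 5 = 13
Step 4: Total = 3 + 2 + 13 = 18

18


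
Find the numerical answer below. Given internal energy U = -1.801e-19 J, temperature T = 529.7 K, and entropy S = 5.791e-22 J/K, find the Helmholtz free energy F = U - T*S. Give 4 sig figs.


Step 1: T*S = 529.7 * 5.791e-22 = 3.067e-19 J
Step 2: F = U - T*S = -1.801e-19 - 3.067e-19
Step 3: F = -4.868e-19 J

-4.868e-19


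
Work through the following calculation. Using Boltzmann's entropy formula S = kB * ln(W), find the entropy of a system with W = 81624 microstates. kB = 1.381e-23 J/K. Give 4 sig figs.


Step 1: ln(W) = ln(81624) = 11.31
Step 2: S = kB * ln(W) = 1.381e-23 * 11.31
Step 3: S = 1.562e-22 J/K

1.562e-22


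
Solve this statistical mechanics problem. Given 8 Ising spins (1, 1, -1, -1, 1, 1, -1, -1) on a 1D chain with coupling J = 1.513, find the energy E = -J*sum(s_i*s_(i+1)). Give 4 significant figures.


Step 1: Nearest-neighbor products: 1, -1, 1, -1, 1, -1, 1
Step 2: Sum of products = 1
Step 3: E = -1.513 * 1 = -1.513

-1.513


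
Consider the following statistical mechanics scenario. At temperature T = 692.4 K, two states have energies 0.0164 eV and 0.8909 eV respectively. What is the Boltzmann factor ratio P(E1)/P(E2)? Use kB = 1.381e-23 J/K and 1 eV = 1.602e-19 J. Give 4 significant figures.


Step 1: Compute energy difference dE = E1 - E2 = 0.0164 - 0.8909 = -0.8745 eV
Step 2: Convert to Joules: dE_J = -0.8745 * 1.602e-19 = -1.401e-19 J
Step 3: Compute exponent = -dE_J / (kB * T) = -(-1.401e-19) / (1.381e-23 * 692.4) = 14.65
Step 4: P(E1)/P(E2) = exp(14.65) = 2.306e+06

2.306e+06


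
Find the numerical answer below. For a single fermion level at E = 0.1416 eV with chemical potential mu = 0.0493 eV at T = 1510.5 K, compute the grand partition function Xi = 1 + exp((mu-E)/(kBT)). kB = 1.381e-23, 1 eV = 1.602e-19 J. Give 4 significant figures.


Step 1: (mu - E) = 0.0493 - 0.1416 = -0.0923 eV
Step 2: x = (mu-E)*eV/(kB*T) = -0.0923*1.602e-19/(1.381e-23*1510.5) = -0.7088
Step 3: exp(x) = 0.4922
Step 4: Xi = 1 + 0.4922 = 1.492

1.492


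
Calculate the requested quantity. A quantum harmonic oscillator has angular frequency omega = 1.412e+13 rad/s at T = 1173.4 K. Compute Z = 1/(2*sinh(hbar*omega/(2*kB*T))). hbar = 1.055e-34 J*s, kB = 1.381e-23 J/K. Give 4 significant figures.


Step 1: Compute x = hbar*omega/(kB*T) = 1.055e-34*1.412e+13/(1.381e-23*1173.4) = 0.09193
Step 2: x/2 = 0.04596
Step 3: sinh(x/2) = 0.04598
Step 4: Z = 1/(2*0.04598) = 10.87

10.87


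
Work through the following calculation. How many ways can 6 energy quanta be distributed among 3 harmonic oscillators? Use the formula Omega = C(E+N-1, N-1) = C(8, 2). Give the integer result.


Step 1: Use binomial coefficient C(8, 2)
Step 2: Numerator = 8! / 6!
Step 3: Denominator = 2!
Step 4: Omega = 28

28


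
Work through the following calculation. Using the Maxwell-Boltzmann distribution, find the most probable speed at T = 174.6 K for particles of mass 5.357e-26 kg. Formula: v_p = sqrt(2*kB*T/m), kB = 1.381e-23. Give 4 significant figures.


Step 1: Numerator = 2*kB*T = 2*1.381e-23*174.6 = 4.822e-21
Step 2: Ratio = 4.822e-21 / 5.357e-26 = 9.002e+04
Step 3: v_p = sqrt(9.002e+04) = 300 m/s

300


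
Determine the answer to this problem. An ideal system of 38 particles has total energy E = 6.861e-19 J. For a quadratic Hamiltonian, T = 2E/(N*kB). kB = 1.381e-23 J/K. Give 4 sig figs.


Step 1: Numerator = 2*E = 2*6.861e-19 = 1.372e-18 J
Step 2: Denominator = N*kB = 38*1.381e-23 = 5.248e-22
Step 3: T = 1.372e-18 / 5.248e-22 = 2615 K

2615
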